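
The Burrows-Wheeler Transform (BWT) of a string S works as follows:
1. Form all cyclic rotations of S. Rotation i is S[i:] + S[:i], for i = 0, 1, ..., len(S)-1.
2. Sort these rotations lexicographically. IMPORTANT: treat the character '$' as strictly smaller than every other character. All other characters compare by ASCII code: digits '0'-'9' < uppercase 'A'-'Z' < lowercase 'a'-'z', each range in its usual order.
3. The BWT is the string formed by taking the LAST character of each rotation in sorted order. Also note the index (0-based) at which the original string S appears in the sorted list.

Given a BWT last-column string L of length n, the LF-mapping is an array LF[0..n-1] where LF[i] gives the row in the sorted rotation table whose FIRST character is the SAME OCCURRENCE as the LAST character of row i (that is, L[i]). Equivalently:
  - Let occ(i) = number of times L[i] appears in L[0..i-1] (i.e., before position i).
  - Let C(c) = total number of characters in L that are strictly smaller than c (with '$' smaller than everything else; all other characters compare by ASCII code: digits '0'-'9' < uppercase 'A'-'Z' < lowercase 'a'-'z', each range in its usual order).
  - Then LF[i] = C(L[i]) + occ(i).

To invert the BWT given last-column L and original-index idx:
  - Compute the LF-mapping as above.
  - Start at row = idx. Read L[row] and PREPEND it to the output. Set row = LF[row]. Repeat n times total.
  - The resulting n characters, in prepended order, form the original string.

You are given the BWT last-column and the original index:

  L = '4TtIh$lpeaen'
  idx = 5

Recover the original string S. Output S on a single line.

Answer: elephantIT4$

Derivation:
LF mapping: 1 3 11 2 7 0 8 10 5 4 6 9
Walk LF starting at row 5, prepending L[row]:
  step 1: row=5, L[5]='$', prepend. Next row=LF[5]=0
  step 2: row=0, L[0]='4', prepend. Next row=LF[0]=1
  step 3: row=1, L[1]='T', prepend. Next row=LF[1]=3
  step 4: row=3, L[3]='I', prepend. Next row=LF[3]=2
  step 5: row=2, L[2]='t', prepend. Next row=LF[2]=11
  step 6: row=11, L[11]='n', prepend. Next row=LF[11]=9
  step 7: row=9, L[9]='a', prepend. Next row=LF[9]=4
  step 8: row=4, L[4]='h', prepend. Next row=LF[4]=7
  step 9: row=7, L[7]='p', prepend. Next row=LF[7]=10
  step 10: row=10, L[10]='e', prepend. Next row=LF[10]=6
  step 11: row=6, L[6]='l', prepend. Next row=LF[6]=8
  step 12: row=8, L[8]='e', prepend. Next row=LF[8]=5
Reversed output: elephantIT4$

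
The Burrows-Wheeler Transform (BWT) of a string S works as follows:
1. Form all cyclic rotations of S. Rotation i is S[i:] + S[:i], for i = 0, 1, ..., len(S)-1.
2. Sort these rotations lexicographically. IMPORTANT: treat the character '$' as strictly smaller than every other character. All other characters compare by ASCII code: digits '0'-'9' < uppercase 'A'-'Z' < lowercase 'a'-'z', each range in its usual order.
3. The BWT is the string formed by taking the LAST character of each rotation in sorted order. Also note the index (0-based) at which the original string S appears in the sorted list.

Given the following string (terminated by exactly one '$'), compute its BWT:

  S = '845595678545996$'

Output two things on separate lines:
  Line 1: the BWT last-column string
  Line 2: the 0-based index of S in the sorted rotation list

Answer: 68584954956$7595
11

Derivation:
All 16 rotations (rotation i = S[i:]+S[:i]):
  rot[0] = 845595678545996$
  rot[1] = 45595678545996$8
  rot[2] = 5595678545996$84
  rot[3] = 595678545996$845
  rot[4] = 95678545996$8455
  rot[5] = 5678545996$84559
  rot[6] = 678545996$845595
  rot[7] = 78545996$8455956
  rot[8] = 8545996$84559567
  rot[9] = 545996$845595678
  rot[10] = 45996$8455956785
  rot[11] = 5996$84559567854
  rot[12] = 996$845595678545
  rot[13] = 96$8455956785459
  rot[14] = 6$84559567854599
  rot[15] = $845595678545996
Sorted (with $ < everything):
  sorted[0] = $845595678545996  (last char: '6')
  sorted[1] = 45595678545996$8  (last char: '8')
  sorted[2] = 45996$8455956785  (last char: '5')
  sorted[3] = 545996$845595678  (last char: '8')
  sorted[4] = 5595678545996$84  (last char: '4')
  sorted[5] = 5678545996$84559  (last char: '9')
  sorted[6] = 595678545996$845  (last char: '5')
  sorted[7] = 5996$84559567854  (last char: '4')
  sorted[8] = 6$84559567854599  (last char: '9')
  sorted[9] = 678545996$845595  (last char: '5')
  sorted[10] = 78545996$8455956  (last char: '6')
  sorted[11] = 845595678545996$  (last char: '$')
  sorted[12] = 8545996$84559567  (last char: '7')
  sorted[13] = 95678545996$8455  (last char: '5')
  sorted[14] = 96$8455956785459  (last char: '9')
  sorted[15] = 996$845595678545  (last char: '5')
Last column: 68584954956$7595
Original string S is at sorted index 11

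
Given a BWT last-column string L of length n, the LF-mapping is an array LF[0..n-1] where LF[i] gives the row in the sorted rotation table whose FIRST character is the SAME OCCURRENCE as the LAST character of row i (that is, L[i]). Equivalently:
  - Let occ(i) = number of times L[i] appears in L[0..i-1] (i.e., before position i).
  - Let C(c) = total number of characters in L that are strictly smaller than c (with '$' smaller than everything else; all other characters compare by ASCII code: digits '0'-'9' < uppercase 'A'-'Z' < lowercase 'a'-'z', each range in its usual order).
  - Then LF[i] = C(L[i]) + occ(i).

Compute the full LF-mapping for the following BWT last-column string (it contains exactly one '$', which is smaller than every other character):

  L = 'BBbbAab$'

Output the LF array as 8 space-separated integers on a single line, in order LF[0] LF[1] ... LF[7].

Char counts: '$':1, 'A':1, 'B':2, 'a':1, 'b':3
C (first-col start): C('$')=0, C('A')=1, C('B')=2, C('a')=4, C('b')=5
L[0]='B': occ=0, LF[0]=C('B')+0=2+0=2
L[1]='B': occ=1, LF[1]=C('B')+1=2+1=3
L[2]='b': occ=0, LF[2]=C('b')+0=5+0=5
L[3]='b': occ=1, LF[3]=C('b')+1=5+1=6
L[4]='A': occ=0, LF[4]=C('A')+0=1+0=1
L[5]='a': occ=0, LF[5]=C('a')+0=4+0=4
L[6]='b': occ=2, LF[6]=C('b')+2=5+2=7
L[7]='$': occ=0, LF[7]=C('$')+0=0+0=0

Answer: 2 3 5 6 1 4 7 0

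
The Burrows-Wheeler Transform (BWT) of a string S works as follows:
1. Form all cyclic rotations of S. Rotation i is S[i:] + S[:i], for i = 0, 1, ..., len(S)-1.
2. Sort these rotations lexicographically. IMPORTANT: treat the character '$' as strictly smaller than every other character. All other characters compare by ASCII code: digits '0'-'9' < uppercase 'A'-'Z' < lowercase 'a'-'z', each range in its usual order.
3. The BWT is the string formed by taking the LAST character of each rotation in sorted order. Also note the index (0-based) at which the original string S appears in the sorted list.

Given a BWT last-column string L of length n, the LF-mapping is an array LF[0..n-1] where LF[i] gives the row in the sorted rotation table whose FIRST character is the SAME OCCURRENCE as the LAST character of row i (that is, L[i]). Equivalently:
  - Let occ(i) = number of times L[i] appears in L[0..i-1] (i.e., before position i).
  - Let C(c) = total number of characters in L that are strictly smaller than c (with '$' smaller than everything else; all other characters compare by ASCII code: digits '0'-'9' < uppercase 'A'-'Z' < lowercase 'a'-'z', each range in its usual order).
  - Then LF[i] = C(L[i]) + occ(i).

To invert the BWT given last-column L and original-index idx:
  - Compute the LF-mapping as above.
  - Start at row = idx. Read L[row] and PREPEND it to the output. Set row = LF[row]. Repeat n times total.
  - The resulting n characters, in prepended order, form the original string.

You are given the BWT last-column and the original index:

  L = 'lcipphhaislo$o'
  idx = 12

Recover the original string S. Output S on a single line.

LF mapping: 7 2 5 11 12 3 4 1 6 13 8 9 0 10
Walk LF starting at row 12, prepending L[row]:
  step 1: row=12, L[12]='$', prepend. Next row=LF[12]=0
  step 2: row=0, L[0]='l', prepend. Next row=LF[0]=7
  step 3: row=7, L[7]='a', prepend. Next row=LF[7]=1
  step 4: row=1, L[1]='c', prepend. Next row=LF[1]=2
  step 5: row=2, L[2]='i', prepend. Next row=LF[2]=5
  step 6: row=5, L[5]='h', prepend. Next row=LF[5]=3
  step 7: row=3, L[3]='p', prepend. Next row=LF[3]=11
  step 8: row=11, L[11]='o', prepend. Next row=LF[11]=9
  step 9: row=9, L[9]='s', prepend. Next row=LF[9]=13
  step 10: row=13, L[13]='o', prepend. Next row=LF[13]=10
  step 11: row=10, L[10]='l', prepend. Next row=LF[10]=8
  step 12: row=8, L[8]='i', prepend. Next row=LF[8]=6
  step 13: row=6, L[6]='h', prepend. Next row=LF[6]=4
  step 14: row=4, L[4]='p', prepend. Next row=LF[4]=12
Reversed output: philosophical$

Answer: philosophical$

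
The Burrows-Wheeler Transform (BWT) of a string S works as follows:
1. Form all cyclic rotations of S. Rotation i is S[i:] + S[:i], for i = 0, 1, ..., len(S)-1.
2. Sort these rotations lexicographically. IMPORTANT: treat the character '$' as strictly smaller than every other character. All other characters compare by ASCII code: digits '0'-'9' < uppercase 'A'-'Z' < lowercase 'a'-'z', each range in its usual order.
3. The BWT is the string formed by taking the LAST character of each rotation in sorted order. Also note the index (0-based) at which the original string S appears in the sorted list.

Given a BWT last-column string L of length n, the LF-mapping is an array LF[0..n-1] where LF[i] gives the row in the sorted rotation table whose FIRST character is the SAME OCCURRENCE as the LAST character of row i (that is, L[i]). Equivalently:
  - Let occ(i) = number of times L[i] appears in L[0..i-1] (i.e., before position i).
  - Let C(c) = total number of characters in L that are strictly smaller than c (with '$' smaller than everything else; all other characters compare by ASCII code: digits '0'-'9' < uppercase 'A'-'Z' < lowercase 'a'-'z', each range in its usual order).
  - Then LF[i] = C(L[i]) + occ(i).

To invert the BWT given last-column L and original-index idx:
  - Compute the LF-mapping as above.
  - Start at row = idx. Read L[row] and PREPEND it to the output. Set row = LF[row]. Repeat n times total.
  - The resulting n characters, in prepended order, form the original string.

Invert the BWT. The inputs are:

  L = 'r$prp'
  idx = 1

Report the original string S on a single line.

LF mapping: 3 0 1 4 2
Walk LF starting at row 1, prepending L[row]:
  step 1: row=1, L[1]='$', prepend. Next row=LF[1]=0
  step 2: row=0, L[0]='r', prepend. Next row=LF[0]=3
  step 3: row=3, L[3]='r', prepend. Next row=LF[3]=4
  step 4: row=4, L[4]='p', prepend. Next row=LF[4]=2
  step 5: row=2, L[2]='p', prepend. Next row=LF[2]=1
Reversed output: pprr$

Answer: pprr$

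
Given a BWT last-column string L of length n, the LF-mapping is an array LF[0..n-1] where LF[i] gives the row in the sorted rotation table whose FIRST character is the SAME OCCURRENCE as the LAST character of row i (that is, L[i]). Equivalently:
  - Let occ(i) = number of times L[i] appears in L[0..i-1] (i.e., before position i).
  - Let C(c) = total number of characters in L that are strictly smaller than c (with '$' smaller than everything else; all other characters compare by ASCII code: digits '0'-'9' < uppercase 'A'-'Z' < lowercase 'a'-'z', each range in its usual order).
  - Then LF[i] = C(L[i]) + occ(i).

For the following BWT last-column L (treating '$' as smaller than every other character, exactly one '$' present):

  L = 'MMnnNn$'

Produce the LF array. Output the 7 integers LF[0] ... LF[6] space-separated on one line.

Answer: 1 2 4 5 3 6 0

Derivation:
Char counts: '$':1, 'M':2, 'N':1, 'n':3
C (first-col start): C('$')=0, C('M')=1, C('N')=3, C('n')=4
L[0]='M': occ=0, LF[0]=C('M')+0=1+0=1
L[1]='M': occ=1, LF[1]=C('M')+1=1+1=2
L[2]='n': occ=0, LF[2]=C('n')+0=4+0=4
L[3]='n': occ=1, LF[3]=C('n')+1=4+1=5
L[4]='N': occ=0, LF[4]=C('N')+0=3+0=3
L[5]='n': occ=2, LF[5]=C('n')+2=4+2=6
L[6]='$': occ=0, LF[6]=C('$')+0=0+0=0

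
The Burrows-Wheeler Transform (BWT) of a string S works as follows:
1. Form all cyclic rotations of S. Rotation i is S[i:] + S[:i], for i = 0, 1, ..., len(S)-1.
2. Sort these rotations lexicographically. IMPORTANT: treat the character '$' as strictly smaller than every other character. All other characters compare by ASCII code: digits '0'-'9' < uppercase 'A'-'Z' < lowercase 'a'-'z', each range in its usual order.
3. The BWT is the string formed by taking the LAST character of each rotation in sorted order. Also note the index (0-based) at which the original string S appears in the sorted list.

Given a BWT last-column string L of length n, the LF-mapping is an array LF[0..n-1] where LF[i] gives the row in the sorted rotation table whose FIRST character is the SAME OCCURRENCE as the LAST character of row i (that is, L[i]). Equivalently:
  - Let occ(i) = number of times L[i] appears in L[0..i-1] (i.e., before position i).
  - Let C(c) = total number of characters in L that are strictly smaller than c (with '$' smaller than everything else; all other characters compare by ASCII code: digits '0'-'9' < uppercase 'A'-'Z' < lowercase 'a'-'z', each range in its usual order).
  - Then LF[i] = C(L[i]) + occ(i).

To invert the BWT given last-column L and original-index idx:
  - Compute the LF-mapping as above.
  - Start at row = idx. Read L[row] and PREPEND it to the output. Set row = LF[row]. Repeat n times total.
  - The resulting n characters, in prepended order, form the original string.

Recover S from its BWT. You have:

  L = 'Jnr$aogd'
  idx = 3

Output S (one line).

LF mapping: 1 5 7 0 2 6 4 3
Walk LF starting at row 3, prepending L[row]:
  step 1: row=3, L[3]='$', prepend. Next row=LF[3]=0
  step 2: row=0, L[0]='J', prepend. Next row=LF[0]=1
  step 3: row=1, L[1]='n', prepend. Next row=LF[1]=5
  step 4: row=5, L[5]='o', prepend. Next row=LF[5]=6
  step 5: row=6, L[6]='g', prepend. Next row=LF[6]=4
  step 6: row=4, L[4]='a', prepend. Next row=LF[4]=2
  step 7: row=2, L[2]='r', prepend. Next row=LF[2]=7
  step 8: row=7, L[7]='d', prepend. Next row=LF[7]=3
Reversed output: dragonJ$

Answer: dragonJ$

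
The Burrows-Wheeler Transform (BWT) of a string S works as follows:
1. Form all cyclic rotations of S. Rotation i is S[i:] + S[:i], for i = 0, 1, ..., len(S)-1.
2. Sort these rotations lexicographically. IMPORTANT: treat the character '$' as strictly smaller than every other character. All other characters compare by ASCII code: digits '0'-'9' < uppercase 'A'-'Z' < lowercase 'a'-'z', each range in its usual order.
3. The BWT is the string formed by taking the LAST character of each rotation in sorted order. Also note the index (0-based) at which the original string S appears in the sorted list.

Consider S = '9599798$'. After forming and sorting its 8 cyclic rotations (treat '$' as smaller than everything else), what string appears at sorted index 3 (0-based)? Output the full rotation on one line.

All 8 rotations (rotation i = S[i:]+S[:i]):
  rot[0] = 9599798$
  rot[1] = 599798$9
  rot[2] = 99798$95
  rot[3] = 9798$959
  rot[4] = 798$9599
  rot[5] = 98$95997
  rot[6] = 8$959979
  rot[7] = $9599798
Sorted (with $ < everything):
  sorted[0] = $9599798
  sorted[1] = 599798$9
  sorted[2] = 798$9599
  sorted[3] = 8$959979
  sorted[4] = 9599798$
  sorted[5] = 9798$959
  sorted[6] = 98$95997
  sorted[7] = 99798$95
sorted[3] = 8$959979

Answer: 8$959979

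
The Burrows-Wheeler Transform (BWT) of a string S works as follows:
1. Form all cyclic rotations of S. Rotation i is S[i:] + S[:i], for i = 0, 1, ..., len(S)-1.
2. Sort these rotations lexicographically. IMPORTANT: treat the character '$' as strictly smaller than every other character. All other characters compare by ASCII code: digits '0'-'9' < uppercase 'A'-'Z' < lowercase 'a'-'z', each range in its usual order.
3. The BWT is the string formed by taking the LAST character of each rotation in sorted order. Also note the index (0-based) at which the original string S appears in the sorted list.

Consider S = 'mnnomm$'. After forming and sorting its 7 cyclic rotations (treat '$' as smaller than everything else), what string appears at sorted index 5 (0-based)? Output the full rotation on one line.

Answer: nomm$mn

Derivation:
All 7 rotations (rotation i = S[i:]+S[:i]):
  rot[0] = mnnomm$
  rot[1] = nnomm$m
  rot[2] = nomm$mn
  rot[3] = omm$mnn
  rot[4] = mm$mnno
  rot[5] = m$mnnom
  rot[6] = $mnnomm
Sorted (with $ < everything):
  sorted[0] = $mnnomm
  sorted[1] = m$mnnom
  sorted[2] = mm$mnno
  sorted[3] = mnnomm$
  sorted[4] = nnomm$m
  sorted[5] = nomm$mn
  sorted[6] = omm$mnn
sorted[5] = nomm$mn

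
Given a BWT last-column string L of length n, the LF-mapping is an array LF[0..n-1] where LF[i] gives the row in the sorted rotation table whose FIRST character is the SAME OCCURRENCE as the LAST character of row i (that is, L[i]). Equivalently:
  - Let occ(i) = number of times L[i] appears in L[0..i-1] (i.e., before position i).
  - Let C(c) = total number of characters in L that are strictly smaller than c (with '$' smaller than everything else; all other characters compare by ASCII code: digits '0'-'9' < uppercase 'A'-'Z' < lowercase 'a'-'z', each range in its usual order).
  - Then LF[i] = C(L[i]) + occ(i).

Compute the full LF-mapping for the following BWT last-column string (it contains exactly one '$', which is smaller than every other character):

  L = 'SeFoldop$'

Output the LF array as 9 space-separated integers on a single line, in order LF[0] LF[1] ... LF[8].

Answer: 2 4 1 6 5 3 7 8 0

Derivation:
Char counts: '$':1, 'F':1, 'S':1, 'd':1, 'e':1, 'l':1, 'o':2, 'p':1
C (first-col start): C('$')=0, C('F')=1, C('S')=2, C('d')=3, C('e')=4, C('l')=5, C('o')=6, C('p')=8
L[0]='S': occ=0, LF[0]=C('S')+0=2+0=2
L[1]='e': occ=0, LF[1]=C('e')+0=4+0=4
L[2]='F': occ=0, LF[2]=C('F')+0=1+0=1
L[3]='o': occ=0, LF[3]=C('o')+0=6+0=6
L[4]='l': occ=0, LF[4]=C('l')+0=5+0=5
L[5]='d': occ=0, LF[5]=C('d')+0=3+0=3
L[6]='o': occ=1, LF[6]=C('o')+1=6+1=7
L[7]='p': occ=0, LF[7]=C('p')+0=8+0=8
L[8]='$': occ=0, LF[8]=C('$')+0=0+0=0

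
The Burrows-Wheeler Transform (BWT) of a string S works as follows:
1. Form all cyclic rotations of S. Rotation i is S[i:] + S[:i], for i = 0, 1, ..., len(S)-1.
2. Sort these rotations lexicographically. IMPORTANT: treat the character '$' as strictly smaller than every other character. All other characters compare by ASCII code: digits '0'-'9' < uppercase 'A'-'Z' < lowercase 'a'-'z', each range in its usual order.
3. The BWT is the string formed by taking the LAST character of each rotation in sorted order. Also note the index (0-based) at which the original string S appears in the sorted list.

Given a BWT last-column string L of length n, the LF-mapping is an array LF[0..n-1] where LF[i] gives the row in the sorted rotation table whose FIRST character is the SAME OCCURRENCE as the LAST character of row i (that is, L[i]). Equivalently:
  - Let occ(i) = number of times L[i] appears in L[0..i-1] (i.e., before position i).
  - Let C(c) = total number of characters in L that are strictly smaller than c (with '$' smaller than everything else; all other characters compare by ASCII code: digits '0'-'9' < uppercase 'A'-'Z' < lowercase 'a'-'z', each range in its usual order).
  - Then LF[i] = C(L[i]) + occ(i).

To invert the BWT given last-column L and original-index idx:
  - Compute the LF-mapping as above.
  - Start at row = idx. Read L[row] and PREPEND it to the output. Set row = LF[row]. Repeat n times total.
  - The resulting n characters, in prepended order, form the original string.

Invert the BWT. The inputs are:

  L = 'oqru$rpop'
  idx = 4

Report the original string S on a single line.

Answer: puprorqo$

Derivation:
LF mapping: 1 5 6 8 0 7 3 2 4
Walk LF starting at row 4, prepending L[row]:
  step 1: row=4, L[4]='$', prepend. Next row=LF[4]=0
  step 2: row=0, L[0]='o', prepend. Next row=LF[0]=1
  step 3: row=1, L[1]='q', prepend. Next row=LF[1]=5
  step 4: row=5, L[5]='r', prepend. Next row=LF[5]=7
  step 5: row=7, L[7]='o', prepend. Next row=LF[7]=2
  step 6: row=2, L[2]='r', prepend. Next row=LF[2]=6
  step 7: row=6, L[6]='p', prepend. Next row=LF[6]=3
  step 8: row=3, L[3]='u', prepend. Next row=LF[3]=8
  step 9: row=8, L[8]='p', prepend. Next row=LF[8]=4
Reversed output: puprorqo$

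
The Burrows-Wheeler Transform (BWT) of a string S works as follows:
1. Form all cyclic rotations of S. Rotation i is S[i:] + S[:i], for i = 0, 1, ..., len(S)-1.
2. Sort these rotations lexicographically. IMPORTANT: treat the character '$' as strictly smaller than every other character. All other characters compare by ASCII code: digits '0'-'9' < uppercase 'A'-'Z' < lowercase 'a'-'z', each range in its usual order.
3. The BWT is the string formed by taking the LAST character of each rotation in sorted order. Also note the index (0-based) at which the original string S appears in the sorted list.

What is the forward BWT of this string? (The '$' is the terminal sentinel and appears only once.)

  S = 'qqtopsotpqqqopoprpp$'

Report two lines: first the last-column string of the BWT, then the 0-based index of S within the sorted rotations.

Answer: pqptsportooqqp$qppqo
14

Derivation:
All 20 rotations (rotation i = S[i:]+S[:i]):
  rot[0] = qqtopsotpqqqopoprpp$
  rot[1] = qtopsotpqqqopoprpp$q
  rot[2] = topsotpqqqopoprpp$qq
  rot[3] = opsotpqqqopoprpp$qqt
  rot[4] = psotpqqqopoprpp$qqto
  rot[5] = sotpqqqopoprpp$qqtop
  rot[6] = otpqqqopoprpp$qqtops
  rot[7] = tpqqqopoprpp$qqtopso
  rot[8] = pqqqopoprpp$qqtopsot
  rot[9] = qqqopoprpp$qqtopsotp
  rot[10] = qqopoprpp$qqtopsotpq
  rot[11] = qopoprpp$qqtopsotpqq
  rot[12] = opoprpp$qqtopsotpqqq
  rot[13] = poprpp$qqtopsotpqqqo
  rot[14] = oprpp$qqtopsotpqqqop
  rot[15] = prpp$qqtopsotpqqqopo
  rot[16] = rpp$qqtopsotpqqqopop
  rot[17] = pp$qqtopsotpqqqopopr
  rot[18] = p$qqtopsotpqqqopoprp
  rot[19] = $qqtopsotpqqqopoprpp
Sorted (with $ < everything):
  sorted[0] = $qqtopsotpqqqopoprpp  (last char: 'p')
  sorted[1] = opoprpp$qqtopsotpqqq  (last char: 'q')
  sorted[2] = oprpp$qqtopsotpqqqop  (last char: 'p')
  sorted[3] = opsotpqqqopoprpp$qqt  (last char: 't')
  sorted[4] = otpqqqopoprpp$qqtops  (last char: 's')
  sorted[5] = p$qqtopsotpqqqopoprp  (last char: 'p')
  sorted[6] = poprpp$qqtopsotpqqqo  (last char: 'o')
  sorted[7] = pp$qqtopsotpqqqopopr  (last char: 'r')
  sorted[8] = pqqqopoprpp$qqtopsot  (last char: 't')
  sorted[9] = prpp$qqtopsotpqqqopo  (last char: 'o')
  sorted[10] = psotpqqqopoprpp$qqto  (last char: 'o')
  sorted[11] = qopoprpp$qqtopsotpqq  (last char: 'q')
  sorted[12] = qqopoprpp$qqtopsotpq  (last char: 'q')
  sorted[13] = qqqopoprpp$qqtopsotp  (last char: 'p')
  sorted[14] = qqtopsotpqqqopoprpp$  (last char: '$')
  sorted[15] = qtopsotpqqqopoprpp$q  (last char: 'q')
  sorted[16] = rpp$qqtopsotpqqqopop  (last char: 'p')
  sorted[17] = sotpqqqopoprpp$qqtop  (last char: 'p')
  sorted[18] = topsotpqqqopoprpp$qq  (last char: 'q')
  sorted[19] = tpqqqopoprpp$qqtopso  (last char: 'o')
Last column: pqptsportooqqp$qppqo
Original string S is at sorted index 14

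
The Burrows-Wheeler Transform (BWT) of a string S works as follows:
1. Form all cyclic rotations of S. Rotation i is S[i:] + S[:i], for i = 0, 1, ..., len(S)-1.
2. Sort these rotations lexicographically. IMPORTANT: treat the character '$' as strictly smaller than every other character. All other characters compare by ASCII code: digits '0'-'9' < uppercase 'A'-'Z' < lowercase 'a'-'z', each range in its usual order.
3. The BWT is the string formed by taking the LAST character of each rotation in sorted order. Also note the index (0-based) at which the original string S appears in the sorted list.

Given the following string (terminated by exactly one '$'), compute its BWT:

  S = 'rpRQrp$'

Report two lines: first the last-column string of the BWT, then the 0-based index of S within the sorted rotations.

All 7 rotations (rotation i = S[i:]+S[:i]):
  rot[0] = rpRQrp$
  rot[1] = pRQrp$r
  rot[2] = RQrp$rp
  rot[3] = Qrp$rpR
  rot[4] = rp$rpRQ
  rot[5] = p$rpRQr
  rot[6] = $rpRQrp
Sorted (with $ < everything):
  sorted[0] = $rpRQrp  (last char: 'p')
  sorted[1] = Qrp$rpR  (last char: 'R')
  sorted[2] = RQrp$rp  (last char: 'p')
  sorted[3] = p$rpRQr  (last char: 'r')
  sorted[4] = pRQrp$r  (last char: 'r')
  sorted[5] = rp$rpRQ  (last char: 'Q')
  sorted[6] = rpRQrp$  (last char: '$')
Last column: pRprrQ$
Original string S is at sorted index 6

Answer: pRprrQ$
6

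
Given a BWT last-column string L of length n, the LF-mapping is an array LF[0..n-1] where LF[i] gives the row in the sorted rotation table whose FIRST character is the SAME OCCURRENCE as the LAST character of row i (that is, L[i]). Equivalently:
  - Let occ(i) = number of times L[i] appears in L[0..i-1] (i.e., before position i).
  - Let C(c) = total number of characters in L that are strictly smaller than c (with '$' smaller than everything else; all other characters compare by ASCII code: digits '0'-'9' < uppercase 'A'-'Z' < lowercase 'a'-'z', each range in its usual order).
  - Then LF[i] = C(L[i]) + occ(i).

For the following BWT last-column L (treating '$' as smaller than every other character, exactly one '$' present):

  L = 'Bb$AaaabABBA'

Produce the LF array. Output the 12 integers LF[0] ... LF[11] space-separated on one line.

Char counts: '$':1, 'A':3, 'B':3, 'a':3, 'b':2
C (first-col start): C('$')=0, C('A')=1, C('B')=4, C('a')=7, C('b')=10
L[0]='B': occ=0, LF[0]=C('B')+0=4+0=4
L[1]='b': occ=0, LF[1]=C('b')+0=10+0=10
L[2]='$': occ=0, LF[2]=C('$')+0=0+0=0
L[3]='A': occ=0, LF[3]=C('A')+0=1+0=1
L[4]='a': occ=0, LF[4]=C('a')+0=7+0=7
L[5]='a': occ=1, LF[5]=C('a')+1=7+1=8
L[6]='a': occ=2, LF[6]=C('a')+2=7+2=9
L[7]='b': occ=1, LF[7]=C('b')+1=10+1=11
L[8]='A': occ=1, LF[8]=C('A')+1=1+1=2
L[9]='B': occ=1, LF[9]=C('B')+1=4+1=5
L[10]='B': occ=2, LF[10]=C('B')+2=4+2=6
L[11]='A': occ=2, LF[11]=C('A')+2=1+2=3

Answer: 4 10 0 1 7 8 9 11 2 5 6 3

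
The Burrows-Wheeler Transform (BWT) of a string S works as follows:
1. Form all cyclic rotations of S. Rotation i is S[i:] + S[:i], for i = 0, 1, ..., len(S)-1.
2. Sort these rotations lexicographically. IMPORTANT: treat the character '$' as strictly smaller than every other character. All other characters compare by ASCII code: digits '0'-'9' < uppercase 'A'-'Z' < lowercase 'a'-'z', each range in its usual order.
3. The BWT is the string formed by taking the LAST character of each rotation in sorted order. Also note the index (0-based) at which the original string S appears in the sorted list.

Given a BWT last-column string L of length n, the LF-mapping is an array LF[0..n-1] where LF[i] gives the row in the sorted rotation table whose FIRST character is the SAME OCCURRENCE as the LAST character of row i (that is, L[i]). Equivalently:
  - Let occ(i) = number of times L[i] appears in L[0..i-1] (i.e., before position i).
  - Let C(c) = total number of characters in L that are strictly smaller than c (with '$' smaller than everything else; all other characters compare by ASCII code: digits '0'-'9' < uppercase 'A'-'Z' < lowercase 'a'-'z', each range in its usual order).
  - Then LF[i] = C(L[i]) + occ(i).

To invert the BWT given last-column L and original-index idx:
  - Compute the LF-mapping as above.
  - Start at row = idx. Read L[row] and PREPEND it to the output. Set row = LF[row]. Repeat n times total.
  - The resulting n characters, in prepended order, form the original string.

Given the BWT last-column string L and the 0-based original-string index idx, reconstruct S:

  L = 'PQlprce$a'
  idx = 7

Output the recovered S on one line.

LF mapping: 1 2 6 7 8 4 5 0 3
Walk LF starting at row 7, prepending L[row]:
  step 1: row=7, L[7]='$', prepend. Next row=LF[7]=0
  step 2: row=0, L[0]='P', prepend. Next row=LF[0]=1
  step 3: row=1, L[1]='Q', prepend. Next row=LF[1]=2
  step 4: row=2, L[2]='l', prepend. Next row=LF[2]=6
  step 5: row=6, L[6]='e', prepend. Next row=LF[6]=5
  step 6: row=5, L[5]='c', prepend. Next row=LF[5]=4
  step 7: row=4, L[4]='r', prepend. Next row=LF[4]=8
  step 8: row=8, L[8]='a', prepend. Next row=LF[8]=3
  step 9: row=3, L[3]='p', prepend. Next row=LF[3]=7
Reversed output: parcelQP$

Answer: parcelQP$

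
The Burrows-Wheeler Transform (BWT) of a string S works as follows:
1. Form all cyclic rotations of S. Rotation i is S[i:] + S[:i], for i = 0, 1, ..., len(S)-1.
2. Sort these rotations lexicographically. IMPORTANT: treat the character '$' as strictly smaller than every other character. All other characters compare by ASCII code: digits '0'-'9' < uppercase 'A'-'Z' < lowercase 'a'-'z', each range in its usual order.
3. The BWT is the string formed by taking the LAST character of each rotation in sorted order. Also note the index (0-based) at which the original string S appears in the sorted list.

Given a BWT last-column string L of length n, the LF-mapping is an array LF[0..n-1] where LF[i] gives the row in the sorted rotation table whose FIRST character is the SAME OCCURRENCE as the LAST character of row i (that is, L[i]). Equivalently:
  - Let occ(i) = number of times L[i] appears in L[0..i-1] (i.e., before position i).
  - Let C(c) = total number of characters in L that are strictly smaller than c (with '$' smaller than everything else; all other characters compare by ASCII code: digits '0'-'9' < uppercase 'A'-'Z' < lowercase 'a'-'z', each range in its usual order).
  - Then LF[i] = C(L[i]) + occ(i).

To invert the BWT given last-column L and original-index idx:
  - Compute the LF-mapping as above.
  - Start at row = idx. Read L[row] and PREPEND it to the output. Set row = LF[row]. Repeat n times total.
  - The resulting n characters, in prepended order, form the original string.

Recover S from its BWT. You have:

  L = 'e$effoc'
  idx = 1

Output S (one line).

Answer: coffee$

Derivation:
LF mapping: 2 0 3 4 5 6 1
Walk LF starting at row 1, prepending L[row]:
  step 1: row=1, L[1]='$', prepend. Next row=LF[1]=0
  step 2: row=0, L[0]='e', prepend. Next row=LF[0]=2
  step 3: row=2, L[2]='e', prepend. Next row=LF[2]=3
  step 4: row=3, L[3]='f', prepend. Next row=LF[3]=4
  step 5: row=4, L[4]='f', prepend. Next row=LF[4]=5
  step 6: row=5, L[5]='o', prepend. Next row=LF[5]=6
  step 7: row=6, L[6]='c', prepend. Next row=LF[6]=1
Reversed output: coffee$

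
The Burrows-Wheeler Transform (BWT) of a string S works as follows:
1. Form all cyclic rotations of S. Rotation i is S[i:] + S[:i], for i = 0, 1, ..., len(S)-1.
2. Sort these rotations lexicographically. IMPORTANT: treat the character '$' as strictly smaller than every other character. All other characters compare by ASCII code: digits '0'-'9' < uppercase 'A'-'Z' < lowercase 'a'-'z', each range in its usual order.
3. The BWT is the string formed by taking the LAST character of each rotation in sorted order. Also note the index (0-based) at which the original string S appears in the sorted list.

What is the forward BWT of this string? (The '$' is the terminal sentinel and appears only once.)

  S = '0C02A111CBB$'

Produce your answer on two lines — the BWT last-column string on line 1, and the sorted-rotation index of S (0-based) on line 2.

Answer: BC$A1102BC01
2

Derivation:
All 12 rotations (rotation i = S[i:]+S[:i]):
  rot[0] = 0C02A111CBB$
  rot[1] = C02A111CBB$0
  rot[2] = 02A111CBB$0C
  rot[3] = 2A111CBB$0C0
  rot[4] = A111CBB$0C02
  rot[5] = 111CBB$0C02A
  rot[6] = 11CBB$0C02A1
  rot[7] = 1CBB$0C02A11
  rot[8] = CBB$0C02A111
  rot[9] = BB$0C02A111C
  rot[10] = B$0C02A111CB
  rot[11] = $0C02A111CBB
Sorted (with $ < everything):
  sorted[0] = $0C02A111CBB  (last char: 'B')
  sorted[1] = 02A111CBB$0C  (last char: 'C')
  sorted[2] = 0C02A111CBB$  (last char: '$')
  sorted[3] = 111CBB$0C02A  (last char: 'A')
  sorted[4] = 11CBB$0C02A1  (last char: '1')
  sorted[5] = 1CBB$0C02A11  (last char: '1')
  sorted[6] = 2A111CBB$0C0  (last char: '0')
  sorted[7] = A111CBB$0C02  (last char: '2')
  sorted[8] = B$0C02A111CB  (last char: 'B')
  sorted[9] = BB$0C02A111C  (last char: 'C')
  sorted[10] = C02A111CBB$0  (last char: '0')
  sorted[11] = CBB$0C02A111  (last char: '1')
Last column: BC$A1102BC01
Original string S is at sorted index 2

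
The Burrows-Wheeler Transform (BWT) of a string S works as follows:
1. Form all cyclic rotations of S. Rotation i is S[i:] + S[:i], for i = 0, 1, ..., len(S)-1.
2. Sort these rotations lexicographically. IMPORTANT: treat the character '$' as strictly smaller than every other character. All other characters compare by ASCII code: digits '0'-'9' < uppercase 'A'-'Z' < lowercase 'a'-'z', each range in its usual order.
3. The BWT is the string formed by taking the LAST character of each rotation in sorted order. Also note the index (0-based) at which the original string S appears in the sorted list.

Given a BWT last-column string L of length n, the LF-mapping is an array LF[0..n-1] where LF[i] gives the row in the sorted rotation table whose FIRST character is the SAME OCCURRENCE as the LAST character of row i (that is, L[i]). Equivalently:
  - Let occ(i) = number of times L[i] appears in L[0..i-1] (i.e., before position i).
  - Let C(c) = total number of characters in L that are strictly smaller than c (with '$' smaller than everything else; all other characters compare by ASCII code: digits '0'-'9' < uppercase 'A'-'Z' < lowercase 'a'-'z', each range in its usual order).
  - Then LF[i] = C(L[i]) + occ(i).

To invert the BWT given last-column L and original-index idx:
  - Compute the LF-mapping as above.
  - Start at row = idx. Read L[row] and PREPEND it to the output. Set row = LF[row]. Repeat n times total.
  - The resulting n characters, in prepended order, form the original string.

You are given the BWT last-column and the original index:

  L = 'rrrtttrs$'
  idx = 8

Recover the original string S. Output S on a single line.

LF mapping: 1 2 3 6 7 8 4 5 0
Walk LF starting at row 8, prepending L[row]:
  step 1: row=8, L[8]='$', prepend. Next row=LF[8]=0
  step 2: row=0, L[0]='r', prepend. Next row=LF[0]=1
  step 3: row=1, L[1]='r', prepend. Next row=LF[1]=2
  step 4: row=2, L[2]='r', prepend. Next row=LF[2]=3
  step 5: row=3, L[3]='t', prepend. Next row=LF[3]=6
  step 6: row=6, L[6]='r', prepend. Next row=LF[6]=4
  step 7: row=4, L[4]='t', prepend. Next row=LF[4]=7
  step 8: row=7, L[7]='s', prepend. Next row=LF[7]=5
  step 9: row=5, L[5]='t', prepend. Next row=LF[5]=8
Reversed output: tstrtrrr$

Answer: tstrtrrr$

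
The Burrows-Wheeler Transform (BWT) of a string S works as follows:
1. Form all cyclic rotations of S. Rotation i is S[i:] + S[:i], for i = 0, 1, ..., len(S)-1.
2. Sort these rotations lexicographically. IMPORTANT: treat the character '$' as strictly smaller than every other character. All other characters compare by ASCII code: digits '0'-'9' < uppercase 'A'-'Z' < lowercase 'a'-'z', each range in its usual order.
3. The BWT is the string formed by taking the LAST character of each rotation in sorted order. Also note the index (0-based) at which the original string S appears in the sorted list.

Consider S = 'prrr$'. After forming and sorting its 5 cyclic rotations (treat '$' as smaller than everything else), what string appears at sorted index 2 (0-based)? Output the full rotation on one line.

Answer: r$prr

Derivation:
All 5 rotations (rotation i = S[i:]+S[:i]):
  rot[0] = prrr$
  rot[1] = rrr$p
  rot[2] = rr$pr
  rot[3] = r$prr
  rot[4] = $prrr
Sorted (with $ < everything):
  sorted[0] = $prrr
  sorted[1] = prrr$
  sorted[2] = r$prr
  sorted[3] = rr$pr
  sorted[4] = rrr$p
sorted[2] = r$prr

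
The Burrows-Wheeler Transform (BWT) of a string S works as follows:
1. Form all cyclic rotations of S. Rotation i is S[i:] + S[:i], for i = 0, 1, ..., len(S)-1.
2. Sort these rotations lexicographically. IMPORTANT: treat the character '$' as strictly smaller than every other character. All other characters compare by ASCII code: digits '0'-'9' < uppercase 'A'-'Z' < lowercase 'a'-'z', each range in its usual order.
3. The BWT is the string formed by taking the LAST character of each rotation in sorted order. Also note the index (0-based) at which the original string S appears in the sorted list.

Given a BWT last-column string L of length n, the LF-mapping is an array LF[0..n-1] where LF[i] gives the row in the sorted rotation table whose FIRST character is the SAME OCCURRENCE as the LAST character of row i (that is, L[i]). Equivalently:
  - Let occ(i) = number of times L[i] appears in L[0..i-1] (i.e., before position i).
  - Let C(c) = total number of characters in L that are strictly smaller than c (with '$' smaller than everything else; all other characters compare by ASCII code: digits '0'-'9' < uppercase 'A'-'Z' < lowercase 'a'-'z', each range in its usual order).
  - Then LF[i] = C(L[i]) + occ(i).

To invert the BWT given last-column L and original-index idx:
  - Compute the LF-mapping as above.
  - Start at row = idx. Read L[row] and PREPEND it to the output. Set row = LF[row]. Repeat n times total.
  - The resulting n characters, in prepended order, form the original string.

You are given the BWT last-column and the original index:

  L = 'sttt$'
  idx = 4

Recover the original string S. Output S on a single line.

Answer: ttts$

Derivation:
LF mapping: 1 2 3 4 0
Walk LF starting at row 4, prepending L[row]:
  step 1: row=4, L[4]='$', prepend. Next row=LF[4]=0
  step 2: row=0, L[0]='s', prepend. Next row=LF[0]=1
  step 3: row=1, L[1]='t', prepend. Next row=LF[1]=2
  step 4: row=2, L[2]='t', prepend. Next row=LF[2]=3
  step 5: row=3, L[3]='t', prepend. Next row=LF[3]=4
Reversed output: ttts$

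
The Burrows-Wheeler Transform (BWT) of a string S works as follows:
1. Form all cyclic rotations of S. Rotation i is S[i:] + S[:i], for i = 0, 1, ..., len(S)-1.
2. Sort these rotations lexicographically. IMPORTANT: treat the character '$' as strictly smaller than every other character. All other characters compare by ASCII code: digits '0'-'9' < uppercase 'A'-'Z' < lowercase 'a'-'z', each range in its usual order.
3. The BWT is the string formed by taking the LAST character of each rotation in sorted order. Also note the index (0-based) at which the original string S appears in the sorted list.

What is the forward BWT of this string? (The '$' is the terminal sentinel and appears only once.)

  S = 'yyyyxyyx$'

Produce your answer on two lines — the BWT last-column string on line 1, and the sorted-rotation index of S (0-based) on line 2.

All 9 rotations (rotation i = S[i:]+S[:i]):
  rot[0] = yyyyxyyx$
  rot[1] = yyyxyyx$y
  rot[2] = yyxyyx$yy
  rot[3] = yxyyx$yyy
  rot[4] = xyyx$yyyy
  rot[5] = yyx$yyyyx
  rot[6] = yx$yyyyxy
  rot[7] = x$yyyyxyy
  rot[8] = $yyyyxyyx
Sorted (with $ < everything):
  sorted[0] = $yyyyxyyx  (last char: 'x')
  sorted[1] = x$yyyyxyy  (last char: 'y')
  sorted[2] = xyyx$yyyy  (last char: 'y')
  sorted[3] = yx$yyyyxy  (last char: 'y')
  sorted[4] = yxyyx$yyy  (last char: 'y')
  sorted[5] = yyx$yyyyx  (last char: 'x')
  sorted[6] = yyxyyx$yy  (last char: 'y')
  sorted[7] = yyyxyyx$y  (last char: 'y')
  sorted[8] = yyyyxyyx$  (last char: '$')
Last column: xyyyyxyy$
Original string S is at sorted index 8

Answer: xyyyyxyy$
8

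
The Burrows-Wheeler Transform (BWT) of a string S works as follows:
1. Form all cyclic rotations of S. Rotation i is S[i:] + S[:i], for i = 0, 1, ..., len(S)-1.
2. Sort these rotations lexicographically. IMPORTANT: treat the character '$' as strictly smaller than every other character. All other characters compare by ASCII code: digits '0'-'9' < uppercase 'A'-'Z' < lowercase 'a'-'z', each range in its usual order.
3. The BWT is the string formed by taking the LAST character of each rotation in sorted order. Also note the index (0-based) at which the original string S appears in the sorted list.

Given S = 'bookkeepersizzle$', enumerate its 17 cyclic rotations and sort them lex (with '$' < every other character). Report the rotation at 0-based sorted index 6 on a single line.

All 17 rotations (rotation i = S[i:]+S[:i]):
  rot[0] = bookkeepersizzle$
  rot[1] = ookkeepersizzle$b
  rot[2] = okkeepersizzle$bo
  rot[3] = kkeepersizzle$boo
  rot[4] = keepersizzle$book
  rot[5] = eepersizzle$bookk
  rot[6] = epersizzle$bookke
  rot[7] = persizzle$bookkee
  rot[8] = ersizzle$bookkeep
  rot[9] = rsizzle$bookkeepe
  rot[10] = sizzle$bookkeeper
  rot[11] = izzle$bookkeepers
  rot[12] = zzle$bookkeepersi
  rot[13] = zle$bookkeepersiz
  rot[14] = le$bookkeepersizz
  rot[15] = e$bookkeepersizzl
  rot[16] = $bookkeepersizzle
Sorted (with $ < everything):
  sorted[0] = $bookkeepersizzle
  sorted[1] = bookkeepersizzle$
  sorted[2] = e$bookkeepersizzl
  sorted[3] = eepersizzle$bookk
  sorted[4] = epersizzle$bookke
  sorted[5] = ersizzle$bookkeep
  sorted[6] = izzle$bookkeepers
  sorted[7] = keepersizzle$book
  sorted[8] = kkeepersizzle$boo
  sorted[9] = le$bookkeepersizz
  sorted[10] = okkeepersizzle$bo
  sorted[11] = ookkeepersizzle$b
  sorted[12] = persizzle$bookkee
  sorted[13] = rsizzle$bookkeepe
  sorted[14] = sizzle$bookkeeper
  sorted[15] = zle$bookkeepersiz
  sorted[16] = zzle$bookkeepersi
sorted[6] = izzle$bookkeepers

Answer: izzle$bookkeepers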